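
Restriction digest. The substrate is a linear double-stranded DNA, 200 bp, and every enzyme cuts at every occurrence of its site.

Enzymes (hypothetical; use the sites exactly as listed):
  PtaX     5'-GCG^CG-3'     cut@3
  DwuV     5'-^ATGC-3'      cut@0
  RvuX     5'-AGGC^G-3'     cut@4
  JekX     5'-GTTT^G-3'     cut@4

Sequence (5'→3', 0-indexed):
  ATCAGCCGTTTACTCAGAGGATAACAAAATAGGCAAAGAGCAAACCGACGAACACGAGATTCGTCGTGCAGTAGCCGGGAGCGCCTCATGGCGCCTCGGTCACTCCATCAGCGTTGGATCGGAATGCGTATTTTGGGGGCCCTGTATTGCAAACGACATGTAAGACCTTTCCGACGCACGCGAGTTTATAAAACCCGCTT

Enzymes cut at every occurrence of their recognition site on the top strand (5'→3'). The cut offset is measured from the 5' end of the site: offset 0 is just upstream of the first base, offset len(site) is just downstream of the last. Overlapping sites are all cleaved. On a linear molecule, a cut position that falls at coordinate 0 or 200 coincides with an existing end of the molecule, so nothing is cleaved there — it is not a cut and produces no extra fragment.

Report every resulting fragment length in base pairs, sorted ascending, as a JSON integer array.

Scan for sites:
  PtaX (GCGCG, off=3): no sites
  DwuV (ATGC, off=0): starts [123] → cuts [123]
  RvuX (AGGCG, off=4): no sites
  JekX (GTTTG, off=4): no sites

Pooled cuts: [123]

Fragment lengths:
  [0,123): 123 bp
  [123,200): 77 bp

[77,123]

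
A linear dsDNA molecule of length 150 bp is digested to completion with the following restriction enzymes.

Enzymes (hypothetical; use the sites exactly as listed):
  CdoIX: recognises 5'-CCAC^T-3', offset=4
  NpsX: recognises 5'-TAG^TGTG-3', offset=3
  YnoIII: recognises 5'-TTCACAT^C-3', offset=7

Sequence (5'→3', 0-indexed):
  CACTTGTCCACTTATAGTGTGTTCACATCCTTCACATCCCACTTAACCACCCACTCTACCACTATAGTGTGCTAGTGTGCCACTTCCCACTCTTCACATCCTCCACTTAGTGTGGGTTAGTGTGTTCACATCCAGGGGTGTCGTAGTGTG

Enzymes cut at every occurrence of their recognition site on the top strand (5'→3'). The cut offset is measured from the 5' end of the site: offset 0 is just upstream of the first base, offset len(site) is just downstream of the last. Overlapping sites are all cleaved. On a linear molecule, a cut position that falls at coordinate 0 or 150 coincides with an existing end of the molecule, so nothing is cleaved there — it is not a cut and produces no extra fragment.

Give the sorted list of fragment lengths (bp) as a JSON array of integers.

Scan for sites:
  CdoIX (CCACT, off=4): starts [7, 38, 50, 58, 79, 86, 102] → cuts [11, 42, 54, 62, 83, 90, 106]
  NpsX (TAGTGTG, off=3): starts [14, 64, 72, 107, 117, 143] → cuts [17, 67, 75, 110, 120, 146]
  YnoIII (TTCACATC, off=7): starts [21, 30, 92, 124] → cuts [28, 37, 99, 131]

All cut coordinates (distinct, sorted): [11, 17, 28, 37, 42, 54, 62, 67, 75, 83, 90, 99, 106, 110, 120, 131, 146]

Fragments:
  [0,11): 11 bp
  [11,17): 6 bp
  [17,28): 11 bp
  [28,37): 9 bp
  [37,42): 5 bp
  [42,54): 12 bp
  [54,62): 8 bp
  [62,67): 5 bp
  [67,75): 8 bp
  [75,83): 8 bp
  [83,90): 7 bp
  [90,99): 9 bp
  [99,106): 7 bp
  [106,110): 4 bp
  [110,120): 10 bp
  [120,131): 11 bp
  [131,146): 15 bp
  [146,150): 4 bp

[4,4,5,5,6,7,7,8,8,8,9,9,10,11,11,11,12,15]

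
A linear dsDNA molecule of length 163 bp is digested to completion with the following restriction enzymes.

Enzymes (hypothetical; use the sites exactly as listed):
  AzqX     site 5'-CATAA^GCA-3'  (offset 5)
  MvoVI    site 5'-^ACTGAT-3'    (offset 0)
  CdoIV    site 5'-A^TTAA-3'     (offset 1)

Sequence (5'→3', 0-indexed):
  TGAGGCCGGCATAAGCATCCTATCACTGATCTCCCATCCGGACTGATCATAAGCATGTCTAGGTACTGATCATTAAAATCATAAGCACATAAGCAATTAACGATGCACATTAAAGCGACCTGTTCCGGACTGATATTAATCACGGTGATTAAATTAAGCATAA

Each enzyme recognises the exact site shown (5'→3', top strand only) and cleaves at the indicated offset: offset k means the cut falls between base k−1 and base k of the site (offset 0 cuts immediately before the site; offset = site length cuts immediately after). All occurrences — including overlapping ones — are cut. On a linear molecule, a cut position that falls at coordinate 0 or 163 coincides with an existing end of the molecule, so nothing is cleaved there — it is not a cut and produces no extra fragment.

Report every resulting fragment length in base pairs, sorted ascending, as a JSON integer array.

Site scan:
  AzqX CATAAGCA/5: at [9, 47, 79, 87] ⇒ [14, 52, 84, 92]
  MvoVI ACTGAT/0: at [24, 41, 64, 128] ⇒ [24, 41, 64, 128]
  CdoIV ATTAA/1: at [71, 95, 108, 134, 147, 152] ⇒ [72, 96, 109, 135, 148, 153]

Pooled cuts: [14, 24, 41, 52, 64, 72, 84, 92, 96, 109, 128, 135, 148, 153]

Fragment lengths:
  [0,14): 14 bp
  [14,24): 10 bp
  [24,41): 17 bp
  [41,52): 11 bp
  [52,64): 12 bp
  [64,72): 8 bp
  [72,84): 12 bp
  [84,92): 8 bp
  [92,96): 4 bp
  [96,109): 13 bp
  [109,128): 19 bp
  [128,135): 7 bp
  [135,148): 13 bp
  [148,153): 5 bp
  [153,163): 10 bp

[4,5,7,8,8,10,10,11,12,12,13,13,14,17,19]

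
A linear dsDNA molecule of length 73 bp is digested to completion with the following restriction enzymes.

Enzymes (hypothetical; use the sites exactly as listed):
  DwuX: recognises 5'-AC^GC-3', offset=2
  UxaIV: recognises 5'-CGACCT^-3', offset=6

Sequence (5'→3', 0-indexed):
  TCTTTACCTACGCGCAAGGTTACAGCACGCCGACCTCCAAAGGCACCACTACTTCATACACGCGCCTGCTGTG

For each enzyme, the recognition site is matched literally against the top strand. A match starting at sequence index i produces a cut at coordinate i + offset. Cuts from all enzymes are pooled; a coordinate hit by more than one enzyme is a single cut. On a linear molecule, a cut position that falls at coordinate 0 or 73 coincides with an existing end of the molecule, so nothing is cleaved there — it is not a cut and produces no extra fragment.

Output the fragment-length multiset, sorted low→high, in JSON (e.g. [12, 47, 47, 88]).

Site scan:
  DwuX (ACGC, off=2): starts [9, 26, 59] → cuts [11, 28, 61]
  UxaIV (CGACCT, off=6): starts [30] → cuts [36]

Pooled cuts: [11, 28, 36, 61]

Fragments:
  [0,11): 11 bp
  [11,28): 17 bp
  [28,36): 8 bp
  [36,61): 25 bp
  [61,73): 12 bp

[8,11,12,17,25]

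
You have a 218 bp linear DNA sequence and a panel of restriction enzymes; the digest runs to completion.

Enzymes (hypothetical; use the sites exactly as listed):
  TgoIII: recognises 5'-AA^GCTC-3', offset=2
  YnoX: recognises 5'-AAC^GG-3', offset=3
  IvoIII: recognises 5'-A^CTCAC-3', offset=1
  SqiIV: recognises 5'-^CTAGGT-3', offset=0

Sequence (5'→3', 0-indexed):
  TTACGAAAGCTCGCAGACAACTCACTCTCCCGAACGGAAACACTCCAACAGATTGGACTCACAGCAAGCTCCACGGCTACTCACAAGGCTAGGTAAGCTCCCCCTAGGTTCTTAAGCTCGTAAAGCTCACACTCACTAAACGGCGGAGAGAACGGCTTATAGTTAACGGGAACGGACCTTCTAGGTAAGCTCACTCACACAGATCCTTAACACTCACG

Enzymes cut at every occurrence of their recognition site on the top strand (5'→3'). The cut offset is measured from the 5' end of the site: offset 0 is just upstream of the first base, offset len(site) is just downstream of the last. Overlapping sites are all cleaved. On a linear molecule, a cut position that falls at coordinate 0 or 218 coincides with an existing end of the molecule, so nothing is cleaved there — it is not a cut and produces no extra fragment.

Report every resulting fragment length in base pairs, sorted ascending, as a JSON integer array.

[5,6,6,7,7,7,8,8,8,9,9,10,10,12,12,12,12,14,15,19,22]

Scan for sites:
  TgoIII (AAGCTC, off=2): starts [6, 65, 94, 113, 122, 186] → cuts [8, 67, 96, 115, 124, 188]
  YnoX (AACGG, off=3): starts [32, 138, 150, 164, 170] → cuts [35, 141, 153, 167, 173]
  IvoIII (ACTCAC, off=1): starts [19, 56, 78, 130, 192, 211] → cuts [20, 57, 79, 131, 193, 212]
  SqiIV (CTAGGT, off=0): starts [88, 103, 180] → cuts [88, 103, 180]

All cut coordinates (distinct, sorted): [8, 20, 35, 57, 67, 79, 88, 96, 103, 115, 124, 131, 141, 153, 167, 173, 180, 188, 193, 212]

Fragment lengths:
  [0,8): 8 bp
  [8,20): 12 bp
  [20,35): 15 bp
  [35,57): 22 bp
  [57,67): 10 bp
  [67,79): 12 bp
  [79,88): 9 bp
  [88,96): 8 bp
  [96,103): 7 bp
  [103,115): 12 bp
  [115,124): 9 bp
  [124,131): 7 bp
  [131,141): 10 bp
  [141,153): 12 bp
  [153,167): 14 bp
  [167,173): 6 bp
  [173,180): 7 bp
  [180,188): 8 bp
  [188,193): 5 bp
  [193,212): 19 bp
  [212,218): 6 bp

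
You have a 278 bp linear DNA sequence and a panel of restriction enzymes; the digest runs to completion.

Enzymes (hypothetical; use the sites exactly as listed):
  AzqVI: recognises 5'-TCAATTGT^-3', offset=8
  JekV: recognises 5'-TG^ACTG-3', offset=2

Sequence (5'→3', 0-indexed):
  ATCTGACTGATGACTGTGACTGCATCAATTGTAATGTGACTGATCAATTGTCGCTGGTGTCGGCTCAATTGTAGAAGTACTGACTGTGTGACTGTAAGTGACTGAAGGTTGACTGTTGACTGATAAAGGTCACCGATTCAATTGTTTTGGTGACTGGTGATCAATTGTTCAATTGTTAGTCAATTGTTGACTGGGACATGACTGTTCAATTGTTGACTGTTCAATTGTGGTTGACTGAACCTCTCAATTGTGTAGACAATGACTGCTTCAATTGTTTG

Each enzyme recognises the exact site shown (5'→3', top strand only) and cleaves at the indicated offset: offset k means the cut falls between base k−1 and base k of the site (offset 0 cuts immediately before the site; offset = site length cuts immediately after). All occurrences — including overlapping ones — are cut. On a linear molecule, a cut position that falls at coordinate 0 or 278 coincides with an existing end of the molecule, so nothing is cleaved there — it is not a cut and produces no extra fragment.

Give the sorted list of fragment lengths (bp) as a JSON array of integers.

Per-enzyme occurrences:
  AzqVI TCAATTGT/8: at [24, 43, 64, 137, 160, 168, 179, 205, 220, 243, 267] ⇒ [32, 51, 72, 145, 168, 176, 187, 213, 228, 251, 275]
  JekV TGACTG/2: at [3, 10, 16, 36, 80, 88, 98, 109, 116, 150, 187, 198, 213, 231, 259] ⇒ [5, 12, 18, 38, 82, 90, 100, 111, 118, 152, 189, 200, 215, 233, 261]

All cut coordinates (distinct, sorted): [5, 12, 18, 32, 38, 51, 72, 82, 90, 100, 111, 118, 145, 152, 168, 176, 187, 189, 200, 213, 215, 228, 233, 251, 261, 275]

Fragments:
  [0,5): 5 bp
  [5,12): 7 bp
  [12,18): 6 bp
  [18,32): 14 bp
  [32,38): 6 bp
  [38,51): 13 bp
  [51,72): 21 bp
  [72,82): 10 bp
  [82,90): 8 bp
  [90,100): 10 bp
  [100,111): 11 bp
  [111,118): 7 bp
  [118,145): 27 bp
  [145,152): 7 bp
  [152,168): 16 bp
  [168,176): 8 bp
  [176,187): 11 bp
  [187,189): 2 bp
  [189,200): 11 bp
  [200,213): 13 bp
  [213,215): 2 bp
  [215,228): 13 bp
  [228,233): 5 bp
  [233,251): 18 bp
  [251,261): 10 bp
  [261,275): 14 bp
  [275,278): 3 bp

[2,2,3,5,5,6,6,7,7,7,8,8,10,10,10,11,11,11,13,13,13,14,14,16,18,21,27]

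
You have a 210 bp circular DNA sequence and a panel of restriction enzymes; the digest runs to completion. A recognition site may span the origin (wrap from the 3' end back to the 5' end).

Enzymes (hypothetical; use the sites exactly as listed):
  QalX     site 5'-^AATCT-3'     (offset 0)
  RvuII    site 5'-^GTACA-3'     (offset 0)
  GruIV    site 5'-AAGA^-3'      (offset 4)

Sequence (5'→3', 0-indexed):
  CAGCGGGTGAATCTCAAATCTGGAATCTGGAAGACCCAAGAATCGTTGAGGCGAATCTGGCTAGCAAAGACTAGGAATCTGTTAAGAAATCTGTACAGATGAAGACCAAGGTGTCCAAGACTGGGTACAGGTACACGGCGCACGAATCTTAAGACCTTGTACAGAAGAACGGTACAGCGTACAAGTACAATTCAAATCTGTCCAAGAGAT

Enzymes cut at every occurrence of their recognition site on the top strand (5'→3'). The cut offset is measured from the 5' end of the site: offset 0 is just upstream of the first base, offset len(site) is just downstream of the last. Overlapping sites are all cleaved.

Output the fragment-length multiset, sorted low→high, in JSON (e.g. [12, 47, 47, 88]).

Site scan:
  QalX (AATCT, off=0): starts [9, 16, 23, 53, 75, 87, 144, 194] → cuts [9, 16, 23, 53, 75, 87, 144, 194]
  RvuII (GTACA, off=0): starts [92, 124, 130, 158, 171, 178, 184] → cuts [92, 124, 130, 158, 171, 178, 184]
  GruIV (AAGA, off=4): starts [30, 37, 66, 83, 101, 116, 150, 164, 203] → cuts [34, 41, 70, 87, 105, 120, 154, 168, 207]

Pooled cuts: [9, 16, 23, 34, 41, 53, 70, 75, 87, 92, 105, 120, 124, 130, 144, 154, 158, 168, 171, 178, 184, 194, 207]

Fragment lengths:
  9→16: 7 bp
  16→23: 7 bp
  23→34: 11 bp
  34→41: 7 bp
  41→53: 12 bp
  53→70: 17 bp
  70→75: 5 bp
  75→87: 12 bp
  87→92: 5 bp
  92→105: 13 bp
  105→120: 15 bp
  120→124: 4 bp
  124→130: 6 bp
  130→144: 14 bp
  144→154: 10 bp
  154→158: 4 bp
  158→168: 10 bp
  168→171: 3 bp
  171→178: 7 bp
  178→184: 6 bp
  184→194: 10 bp
  194→207: 13 bp
  207→9 (wrap): 210-207+9 = 12 bp

[3,4,4,5,5,6,6,7,7,7,7,10,10,10,11,12,12,12,13,13,14,15,17]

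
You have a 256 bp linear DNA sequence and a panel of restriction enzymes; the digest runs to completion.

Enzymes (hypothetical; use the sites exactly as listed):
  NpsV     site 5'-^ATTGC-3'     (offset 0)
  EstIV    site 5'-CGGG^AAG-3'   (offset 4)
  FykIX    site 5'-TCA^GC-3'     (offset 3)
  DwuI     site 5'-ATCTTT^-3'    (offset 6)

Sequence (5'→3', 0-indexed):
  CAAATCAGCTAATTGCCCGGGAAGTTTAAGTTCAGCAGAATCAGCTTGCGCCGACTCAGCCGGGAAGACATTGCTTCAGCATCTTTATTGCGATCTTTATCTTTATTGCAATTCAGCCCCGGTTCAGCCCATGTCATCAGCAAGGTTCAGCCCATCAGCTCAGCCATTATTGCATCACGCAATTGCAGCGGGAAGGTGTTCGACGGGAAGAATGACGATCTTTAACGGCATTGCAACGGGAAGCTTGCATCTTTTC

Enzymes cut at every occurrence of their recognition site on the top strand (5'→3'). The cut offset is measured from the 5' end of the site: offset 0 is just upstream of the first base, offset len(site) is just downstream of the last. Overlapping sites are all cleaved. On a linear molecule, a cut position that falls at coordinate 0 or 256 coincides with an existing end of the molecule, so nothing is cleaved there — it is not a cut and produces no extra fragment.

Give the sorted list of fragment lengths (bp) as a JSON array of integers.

[2,4,5,5,6,6,6,6,7,8,8,9,9,10,10,11,11,11,11,12,13,13,13,14,15,15,16]

Per-enzyme occurrences:
  NpsV (ATTGC, off=0): starts [11, 69, 86, 104, 168, 181, 229] → cuts [11, 69, 86, 104, 168, 181, 229]
  EstIV (CGGGAAG, off=4): starts [17, 60, 188, 203, 236] → cuts [21, 64, 192, 207, 240]
  FykIX (TCAGC, off=3): starts [4, 31, 40, 55, 75, 112, 123, 136, 146, 154, 159] → cuts [7, 34, 43, 58, 78, 115, 126, 139, 149, 157, 162]
  DwuI (ATCTTT, off=6): starts [80, 92, 98, 217, 248] → cuts [86, 98, 104, 223, 254]

All cut coordinates (distinct, sorted): [7, 11, 21, 34, 43, 58, 64, 69, 78, 86, 98, 104, 115, 126, 139, 149, 157, 162, 168, 181, 192, 207, 223, 229, 240, 254]

Fragment lengths:
  [0,7): 7 bp
  [7,11): 4 bp
  [11,21): 10 bp
  [21,34): 13 bp
  [34,43): 9 bp
  [43,58): 15 bp
  [58,64): 6 bp
  [64,69): 5 bp
  [69,78): 9 bp
  [78,86): 8 bp
  [86,98): 12 bp
  [98,104): 6 bp
  [104,115): 11 bp
  [115,126): 11 bp
  [126,139): 13 bp
  [139,149): 10 bp
  [149,157): 8 bp
  [157,162): 5 bp
  [162,168): 6 bp
  [168,181): 13 bp
  [181,192): 11 bp
  [192,207): 15 bp
  [207,223): 16 bp
  [223,229): 6 bp
  [229,240): 11 bp
  [240,254): 14 bp
  [254,256): 2 bp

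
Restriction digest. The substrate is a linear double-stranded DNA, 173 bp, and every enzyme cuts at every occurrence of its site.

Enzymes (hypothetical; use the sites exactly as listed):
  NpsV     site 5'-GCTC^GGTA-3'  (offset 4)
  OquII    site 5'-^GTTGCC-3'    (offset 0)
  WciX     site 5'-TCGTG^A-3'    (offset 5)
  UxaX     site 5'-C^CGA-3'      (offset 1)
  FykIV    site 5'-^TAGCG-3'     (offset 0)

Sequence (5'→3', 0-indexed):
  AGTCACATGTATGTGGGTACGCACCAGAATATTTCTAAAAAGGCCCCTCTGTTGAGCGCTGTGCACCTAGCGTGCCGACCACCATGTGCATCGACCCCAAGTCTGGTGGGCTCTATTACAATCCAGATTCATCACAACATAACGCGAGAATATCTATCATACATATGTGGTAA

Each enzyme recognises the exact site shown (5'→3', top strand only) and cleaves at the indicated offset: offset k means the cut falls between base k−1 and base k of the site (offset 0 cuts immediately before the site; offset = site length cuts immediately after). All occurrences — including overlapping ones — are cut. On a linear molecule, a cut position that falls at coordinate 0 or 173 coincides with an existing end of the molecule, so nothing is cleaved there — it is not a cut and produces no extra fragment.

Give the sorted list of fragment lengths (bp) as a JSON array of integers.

[8,67,98]

Site scan:
  NpsV (GCTCGGTA, off=4): no sites
  OquII (GTTGCC, off=0): no sites
  WciX (TCGTGA, off=5): no sites
  UxaX (CCGA, off=1): starts [74] → cuts [75]
  FykIV (TAGCG, off=0): starts [67] → cuts [67]

Pooled cuts: [67, 75]

Fragment lengths:
  [0,67): 67 bp
  [67,75): 8 bp
  [75,173): 98 bp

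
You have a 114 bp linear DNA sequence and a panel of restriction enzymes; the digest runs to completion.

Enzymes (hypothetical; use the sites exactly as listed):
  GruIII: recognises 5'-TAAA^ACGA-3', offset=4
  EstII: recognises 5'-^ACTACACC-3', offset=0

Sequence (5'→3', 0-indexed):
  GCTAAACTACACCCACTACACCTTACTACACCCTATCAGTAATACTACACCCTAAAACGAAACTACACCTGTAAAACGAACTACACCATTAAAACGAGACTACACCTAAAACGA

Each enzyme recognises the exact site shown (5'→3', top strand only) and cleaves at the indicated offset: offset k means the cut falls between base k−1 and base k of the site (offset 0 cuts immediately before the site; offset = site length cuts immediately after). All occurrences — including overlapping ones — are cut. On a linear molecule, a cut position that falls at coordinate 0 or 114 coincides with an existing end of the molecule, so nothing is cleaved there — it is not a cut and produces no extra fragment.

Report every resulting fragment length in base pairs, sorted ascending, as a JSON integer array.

Site scan:
  GruIII TAAAACGA/4: at [52, 71, 89, 106] ⇒ [56, 75, 93, 110]
  EstII ACTACACC/0: at [5, 14, 24, 43, 61, 79, 98] ⇒ [5, 14, 24, 43, 61, 79, 98]

Pooled cuts: [5, 14, 24, 43, 56, 61, 75, 79, 93, 98, 110]

Fragments:
  [0,5): 5 bp
  [5,14): 9 bp
  [14,24): 10 bp
  [24,43): 19 bp
  [43,56): 13 bp
  [56,61): 5 bp
  [61,75): 14 bp
  [75,79): 4 bp
  [79,93): 14 bp
  [93,98): 5 bp
  [98,110): 12 bp
  [110,114): 4 bp

[4,4,5,5,5,9,10,12,13,14,14,19]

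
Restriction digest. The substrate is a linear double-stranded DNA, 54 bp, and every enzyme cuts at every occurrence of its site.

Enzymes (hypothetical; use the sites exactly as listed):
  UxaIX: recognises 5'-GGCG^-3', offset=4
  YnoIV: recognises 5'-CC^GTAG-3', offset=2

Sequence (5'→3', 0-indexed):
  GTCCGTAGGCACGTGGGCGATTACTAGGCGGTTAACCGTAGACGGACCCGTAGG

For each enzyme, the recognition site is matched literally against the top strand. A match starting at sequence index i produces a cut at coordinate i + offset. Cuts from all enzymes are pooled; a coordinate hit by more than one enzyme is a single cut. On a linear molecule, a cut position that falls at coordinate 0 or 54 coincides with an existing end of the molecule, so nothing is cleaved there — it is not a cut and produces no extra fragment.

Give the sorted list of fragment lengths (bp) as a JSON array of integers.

Site scan:
  UxaIX GGCG/4: at [15, 26] ⇒ [19, 30]
  YnoIV CCGTAG/2: at [2, 35, 47] ⇒ [4, 37, 49]

Pooled cuts: [4, 19, 30, 37, 49]

Fragment lengths:
  [0,4): 4 bp
  [4,19): 15 bp
  [19,30): 11 bp
  [30,37): 7 bp
  [37,49): 12 bp
  [49,54): 5 bp

[4,5,7,11,12,15]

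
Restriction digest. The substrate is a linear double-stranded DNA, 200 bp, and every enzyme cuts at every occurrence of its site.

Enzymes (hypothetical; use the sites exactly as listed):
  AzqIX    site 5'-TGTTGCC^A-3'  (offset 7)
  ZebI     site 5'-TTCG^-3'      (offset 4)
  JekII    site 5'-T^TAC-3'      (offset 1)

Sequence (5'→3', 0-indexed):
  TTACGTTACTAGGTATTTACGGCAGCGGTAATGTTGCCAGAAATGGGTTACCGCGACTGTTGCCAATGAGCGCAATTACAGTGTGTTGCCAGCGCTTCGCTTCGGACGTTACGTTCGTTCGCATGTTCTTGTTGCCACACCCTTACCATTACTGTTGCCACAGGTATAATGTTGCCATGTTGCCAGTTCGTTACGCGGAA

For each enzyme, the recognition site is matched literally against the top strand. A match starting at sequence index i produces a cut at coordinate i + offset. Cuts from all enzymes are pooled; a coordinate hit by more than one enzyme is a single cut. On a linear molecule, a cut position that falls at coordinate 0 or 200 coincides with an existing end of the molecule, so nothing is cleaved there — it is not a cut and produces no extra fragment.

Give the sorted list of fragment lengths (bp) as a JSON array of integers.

[1,1,4,5,5,5,6,6,7,8,8,9,9,10,10,11,12,14,15,16,17,21]

Site scan:
  AzqIX (TGTTGCCA, off=7): starts [31, 57, 83, 129, 152, 169, 177] → cuts [38, 64, 90, 136, 159, 176, 184]
  ZebI (TTCG, off=4): starts [95, 100, 113, 117, 186] → cuts [99, 104, 117, 121, 190]
  JekII (TTAC, off=1): starts [0, 5, 16, 47, 75, 108, 142, 148, 190] → cuts [1, 6, 17, 48, 76, 109, 143, 149, 191]

Pooled cuts: [1, 6, 17, 38, 48, 64, 76, 90, 99, 104, 109, 117, 121, 136, 143, 149, 159, 176, 184, 190, 191]

Fragment lengths:
  [0,1): 1 bp
  [1,6): 5 bp
  [6,17): 11 bp
  [17,38): 21 bp
  [38,48): 10 bp
  [48,64): 16 bp
  [64,76): 12 bp
  [76,90): 14 bp
  [90,99): 9 bp
  [99,104): 5 bp
  [104,109): 5 bp
  [109,117): 8 bp
  [117,121): 4 bp
  [121,136): 15 bp
  [136,143): 7 bp
  [143,149): 6 bp
  [149,159): 10 bp
  [159,176): 17 bp
  [176,184): 8 bp
  [184,190): 6 bp
  [190,191): 1 bp
  [191,200): 9 bp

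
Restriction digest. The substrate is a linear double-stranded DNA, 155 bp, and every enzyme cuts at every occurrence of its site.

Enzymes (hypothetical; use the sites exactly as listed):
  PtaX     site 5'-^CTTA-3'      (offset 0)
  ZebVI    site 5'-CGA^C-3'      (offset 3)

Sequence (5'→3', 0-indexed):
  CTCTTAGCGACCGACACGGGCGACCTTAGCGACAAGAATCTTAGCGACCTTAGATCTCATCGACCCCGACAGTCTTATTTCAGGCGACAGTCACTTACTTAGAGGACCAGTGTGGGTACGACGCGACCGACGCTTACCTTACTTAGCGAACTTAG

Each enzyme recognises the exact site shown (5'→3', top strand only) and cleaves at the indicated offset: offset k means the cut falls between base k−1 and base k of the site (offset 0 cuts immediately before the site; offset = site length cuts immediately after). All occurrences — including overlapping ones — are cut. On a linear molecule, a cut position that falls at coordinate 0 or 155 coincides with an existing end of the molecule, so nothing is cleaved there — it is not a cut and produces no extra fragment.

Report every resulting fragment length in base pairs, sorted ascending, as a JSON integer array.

[1,1,2,2,4,4,4,4,4,5,5,5,6,6,7,8,8,8,9,9,14,15,24]

Scan for sites:
  PtaX CTTA/0: at [2, 24, 39, 48, 73, 93, 97, 132, 137, 141, 150] ⇒ [2, 24, 39, 48, 73, 93, 97, 132, 137, 141, 150]
  ZebVI CGAC/3: at [7, 11, 20, 29, 44, 60, 66, 84, 118, 123, 127] ⇒ [10, 14, 23, 32, 47, 63, 69, 87, 121, 126, 130]

All cut coordinates (distinct, sorted): [2, 10, 14, 23, 24, 32, 39, 47, 48, 63, 69, 73, 87, 93, 97, 121, 126, 130, 132, 137, 141, 150]

Fragments:
  [0,2): 2 bp
  [2,10): 8 bp
  [10,14): 4 bp
  [14,23): 9 bp
  [23,24): 1 bp
  [24,32): 8 bp
  [32,39): 7 bp
  [39,47): 8 bp
  [47,48): 1 bp
  [48,63): 15 bp
  [63,69): 6 bp
  [69,73): 4 bp
  [73,87): 14 bp
  [87,93): 6 bp
  [93,97): 4 bp
  [97,121): 24 bp
  [121,126): 5 bp
  [126,130): 4 bp
  [130,132): 2 bp
  [132,137): 5 bp
  [137,141): 4 bp
  [141,150): 9 bp
  [150,155): 5 bp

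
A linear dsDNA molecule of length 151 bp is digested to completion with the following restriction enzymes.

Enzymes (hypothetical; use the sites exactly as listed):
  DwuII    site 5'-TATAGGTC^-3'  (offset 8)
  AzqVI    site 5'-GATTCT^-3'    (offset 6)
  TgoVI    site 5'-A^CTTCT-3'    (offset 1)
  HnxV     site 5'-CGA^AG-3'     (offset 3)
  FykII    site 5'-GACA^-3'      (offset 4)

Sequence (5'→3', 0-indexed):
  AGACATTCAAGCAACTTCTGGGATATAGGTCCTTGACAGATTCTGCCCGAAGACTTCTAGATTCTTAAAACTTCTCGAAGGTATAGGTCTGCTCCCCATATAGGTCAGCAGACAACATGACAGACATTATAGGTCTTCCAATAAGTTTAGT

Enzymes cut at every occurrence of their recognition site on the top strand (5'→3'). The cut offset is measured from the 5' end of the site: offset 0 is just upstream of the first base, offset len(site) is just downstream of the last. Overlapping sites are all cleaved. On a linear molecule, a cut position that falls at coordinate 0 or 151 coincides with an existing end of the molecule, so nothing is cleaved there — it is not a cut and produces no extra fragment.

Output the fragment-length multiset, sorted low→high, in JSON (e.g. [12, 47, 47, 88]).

[3,4,5,5,6,6,7,8,8,8,9,9,11,12,16,17,17]

Site scan:
  DwuII TATAGGTC/8: at [23, 81, 98, 127] ⇒ [31, 89, 106, 135]
  AzqVI GATTCT/6: at [38, 59] ⇒ [44, 65]
  TgoVI ACTTCT/1: at [13, 52, 69] ⇒ [14, 53, 70]
  HnxV CGAAG/3: at [47, 75] ⇒ [50, 78]
  FykII GACA/4: at [1, 34, 110, 118, 122] ⇒ [5, 38, 114, 122, 126]

Pooled cuts: [5, 14, 31, 38, 44, 50, 53, 65, 70, 78, 89, 106, 114, 122, 126, 135]

Fragments:
  [0,5): 5 bp
  [5,14): 9 bp
  [14,31): 17 bp
  [31,38): 7 bp
  [38,44): 6 bp
  [44,50): 6 bp
  [50,53): 3 bp
  [53,65): 12 bp
  [65,70): 5 bp
  [70,78): 8 bp
  [78,89): 11 bp
  [89,106): 17 bp
  [106,114): 8 bp
  [114,122): 8 bp
  [122,126): 4 bp
  [126,135): 9 bp
  [135,151): 16 bp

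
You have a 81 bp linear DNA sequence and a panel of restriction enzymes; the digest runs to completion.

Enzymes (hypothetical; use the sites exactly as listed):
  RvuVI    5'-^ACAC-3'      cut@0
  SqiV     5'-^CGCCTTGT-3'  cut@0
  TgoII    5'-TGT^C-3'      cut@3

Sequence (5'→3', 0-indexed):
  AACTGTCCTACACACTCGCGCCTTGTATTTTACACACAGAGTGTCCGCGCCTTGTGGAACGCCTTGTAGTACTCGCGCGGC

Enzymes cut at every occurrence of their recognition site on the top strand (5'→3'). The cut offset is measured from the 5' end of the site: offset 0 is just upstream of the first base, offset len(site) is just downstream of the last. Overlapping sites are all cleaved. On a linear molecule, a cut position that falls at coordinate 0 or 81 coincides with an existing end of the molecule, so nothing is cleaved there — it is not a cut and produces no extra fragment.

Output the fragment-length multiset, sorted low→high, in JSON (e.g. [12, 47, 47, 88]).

Per-enzyme occurrences:
  RvuVI ACAC/0: at [9, 11, 31, 33] ⇒ [9, 11, 31, 33]
  SqiV CGCCTTGT/0: at [18, 47, 59] ⇒ [18, 47, 59]
  TgoII TGTC/3: at [3, 41] ⇒ [6, 44]

All cut coordinates (distinct, sorted): [6, 9, 11, 18, 31, 33, 44, 47, 59]

Fragment lengths:
  [0,6): 6 bp
  [6,9): 3 bp
  [9,11): 2 bp
  [11,18): 7 bp
  [18,31): 13 bp
  [31,33): 2 bp
  [33,44): 11 bp
  [44,47): 3 bp
  [47,59): 12 bp
  [59,81): 22 bp

[2,2,3,3,6,7,11,12,13,22]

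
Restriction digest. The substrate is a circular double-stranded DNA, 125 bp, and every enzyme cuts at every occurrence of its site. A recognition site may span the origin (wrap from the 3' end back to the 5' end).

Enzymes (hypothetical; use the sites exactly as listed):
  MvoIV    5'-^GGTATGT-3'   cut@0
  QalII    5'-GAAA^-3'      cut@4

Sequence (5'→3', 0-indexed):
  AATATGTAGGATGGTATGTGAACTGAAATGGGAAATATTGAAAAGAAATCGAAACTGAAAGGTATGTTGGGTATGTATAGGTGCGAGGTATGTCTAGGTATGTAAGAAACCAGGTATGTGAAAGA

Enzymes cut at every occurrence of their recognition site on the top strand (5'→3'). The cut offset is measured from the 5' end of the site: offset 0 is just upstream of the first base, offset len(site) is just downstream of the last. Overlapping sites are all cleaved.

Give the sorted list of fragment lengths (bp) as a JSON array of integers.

[3,4,5,6,6,7,8,9,10,10,11,13,16,17]

Scan for sites:
  MvoIV GGTATGT/0: at [12, 60, 69, 86, 96, 112] ⇒ [12, 60, 69, 86, 96, 112]
  QalII GAAA/4: at [24, 31, 39, 44, 50, 56, 105, 119, 123] ⇒ [2, 28, 35, 43, 48, 54, 60, 109, 123]

All cut coordinates (distinct, sorted): [2, 12, 28, 35, 43, 48, 54, 60, 69, 86, 96, 109, 112, 123]

Fragment lengths:
  2→12: 10 bp
  12→28: 16 bp
  28→35: 7 bp
  35→43: 8 bp
  43→48: 5 bp
  48→54: 6 bp
  54→60: 6 bp
  60→69: 9 bp
  69→86: 17 bp
  86→96: 10 bp
  96→109: 13 bp
  109→112: 3 bp
  112→123: 11 bp
  123→2 (wrap): 125-123+2 = 4 bp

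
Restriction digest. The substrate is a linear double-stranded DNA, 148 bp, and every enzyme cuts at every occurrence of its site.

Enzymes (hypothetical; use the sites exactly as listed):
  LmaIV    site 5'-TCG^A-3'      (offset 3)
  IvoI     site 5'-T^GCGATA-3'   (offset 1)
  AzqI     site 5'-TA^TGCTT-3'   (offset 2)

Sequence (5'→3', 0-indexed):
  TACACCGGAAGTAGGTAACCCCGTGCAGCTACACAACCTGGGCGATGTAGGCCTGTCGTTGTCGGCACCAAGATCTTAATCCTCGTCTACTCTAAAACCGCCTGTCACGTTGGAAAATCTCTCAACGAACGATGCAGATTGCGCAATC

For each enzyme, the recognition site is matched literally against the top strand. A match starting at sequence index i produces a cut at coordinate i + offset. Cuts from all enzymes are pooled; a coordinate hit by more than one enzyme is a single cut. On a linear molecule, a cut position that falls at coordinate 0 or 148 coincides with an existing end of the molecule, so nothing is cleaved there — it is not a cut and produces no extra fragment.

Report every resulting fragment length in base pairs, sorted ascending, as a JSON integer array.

[148]

Site scan:
  LmaIV (TCGA, off=3): no sites
  IvoI (TGCGATA, off=1): no sites
  AzqI (TATGCTT, off=2): no sites

All cut coordinates (distinct, sorted): ∅

Fragment lengths:
  no cuts → one linear fragment of 148 bp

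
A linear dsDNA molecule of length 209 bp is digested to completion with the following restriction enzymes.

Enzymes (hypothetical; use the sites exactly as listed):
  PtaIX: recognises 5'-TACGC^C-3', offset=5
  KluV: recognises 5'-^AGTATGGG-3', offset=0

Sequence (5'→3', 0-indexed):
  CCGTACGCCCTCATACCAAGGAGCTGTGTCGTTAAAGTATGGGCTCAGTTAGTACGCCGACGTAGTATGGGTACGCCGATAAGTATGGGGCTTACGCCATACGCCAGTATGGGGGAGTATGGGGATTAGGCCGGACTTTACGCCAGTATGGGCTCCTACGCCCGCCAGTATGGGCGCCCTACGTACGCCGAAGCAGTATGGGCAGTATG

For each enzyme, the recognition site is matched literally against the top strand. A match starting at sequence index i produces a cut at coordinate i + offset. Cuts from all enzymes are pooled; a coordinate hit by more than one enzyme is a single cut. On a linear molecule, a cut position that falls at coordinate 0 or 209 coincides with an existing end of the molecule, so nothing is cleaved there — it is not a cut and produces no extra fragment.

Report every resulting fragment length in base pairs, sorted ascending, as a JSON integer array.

Site scan:
  PtaIX (TACGCC, off=5): starts [3, 52, 71, 92, 99, 138, 156, 183] → cuts [8, 57, 76, 97, 104, 143, 161, 188]
  KluV (AGTATGGG, off=0): starts [35, 63, 81, 105, 115, 144, 166, 194] → cuts [35, 63, 81, 105, 115, 144, 166, 194]

All cut coordinates (distinct, sorted): [8, 35, 57, 63, 76, 81, 97, 104, 105, 115, 143, 144, 161, 166, 188, 194]

Fragment lengths:
  [0,8): 8 bp
  [8,35): 27 bp
  [35,57): 22 bp
  [57,63): 6 bp
  [63,76): 13 bp
  [76,81): 5 bp
  [81,97): 16 bp
  [97,104): 7 bp
  [104,105): 1 bp
  [105,115): 10 bp
  [115,143): 28 bp
  [143,144): 1 bp
  [144,161): 17 bp
  [161,166): 5 bp
  [166,188): 22 bp
  [188,194): 6 bp
  [194,209): 15 bp

[1,1,5,5,6,6,7,8,10,13,15,16,17,22,22,27,28]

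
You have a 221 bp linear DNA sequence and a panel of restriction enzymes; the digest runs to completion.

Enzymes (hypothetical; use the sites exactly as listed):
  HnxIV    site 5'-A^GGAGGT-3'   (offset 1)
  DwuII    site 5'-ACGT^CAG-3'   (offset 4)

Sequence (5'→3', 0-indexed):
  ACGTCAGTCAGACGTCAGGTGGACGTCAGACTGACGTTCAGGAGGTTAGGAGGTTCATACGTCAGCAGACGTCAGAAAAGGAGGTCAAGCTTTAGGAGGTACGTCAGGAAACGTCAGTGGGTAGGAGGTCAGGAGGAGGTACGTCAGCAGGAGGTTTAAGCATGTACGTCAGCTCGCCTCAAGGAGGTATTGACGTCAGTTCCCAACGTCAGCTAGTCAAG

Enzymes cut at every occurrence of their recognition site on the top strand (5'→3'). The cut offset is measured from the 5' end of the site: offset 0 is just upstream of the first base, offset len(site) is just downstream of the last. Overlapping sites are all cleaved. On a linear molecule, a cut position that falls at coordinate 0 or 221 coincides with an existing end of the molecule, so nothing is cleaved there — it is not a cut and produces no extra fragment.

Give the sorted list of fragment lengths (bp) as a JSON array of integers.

[4,5,7,8,9,10,10,10,10,11,11,11,12,13,13,14,14,14,15,20]

Site scan:
  HnxIV AGGAGGT/1: at [39, 47, 78, 93, 122, 133, 148, 181] ⇒ [40, 48, 79, 94, 123, 134, 149, 182]
  DwuII ACGTCAG/4: at [0, 11, 22, 58, 68, 100, 110, 140, 165, 192, 205] ⇒ [4, 15, 26, 62, 72, 104, 114, 144, 169, 196, 209]

All cut coordinates (distinct, sorted): [4, 15, 26, 40, 48, 62, 72, 79, 94, 104, 114, 123, 134, 144, 149, 169, 182, 196, 209]

Fragment lengths:
  [0,4): 4 bp
  [4,15): 11 bp
  [15,26): 11 bp
  [26,40): 14 bp
  [40,48): 8 bp
  [48,62): 14 bp
  [62,72): 10 bp
  [72,79): 7 bp
  [79,94): 15 bp
  [94,104): 10 bp
  [104,114): 10 bp
  [114,123): 9 bp
  [123,134): 11 bp
  [134,144): 10 bp
  [144,149): 5 bp
  [149,169): 20 bp
  [169,182): 13 bp
  [182,196): 14 bp
  [196,209): 13 bp
  [209,221): 12 bp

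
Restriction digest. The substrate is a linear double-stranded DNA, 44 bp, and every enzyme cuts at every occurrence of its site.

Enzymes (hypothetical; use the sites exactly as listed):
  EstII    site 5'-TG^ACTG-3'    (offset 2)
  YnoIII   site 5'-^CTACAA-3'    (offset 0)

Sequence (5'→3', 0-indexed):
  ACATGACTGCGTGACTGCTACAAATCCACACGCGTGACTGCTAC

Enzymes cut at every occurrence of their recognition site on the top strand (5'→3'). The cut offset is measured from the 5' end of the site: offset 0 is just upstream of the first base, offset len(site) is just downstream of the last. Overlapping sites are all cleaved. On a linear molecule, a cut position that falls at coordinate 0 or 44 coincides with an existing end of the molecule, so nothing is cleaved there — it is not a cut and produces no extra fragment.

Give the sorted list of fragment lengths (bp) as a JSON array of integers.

Per-enzyme occurrences:
  EstII TGACTG/2: at [3, 11, 34] ⇒ [5, 13, 36]
  YnoIII CTACAA/0: at [17] ⇒ [17]

Pooled cuts: [5, 13, 17, 36]

Fragments:
  [0,5): 5 bp
  [5,13): 8 bp
  [13,17): 4 bp
  [17,36): 19 bp
  [36,44): 8 bp

[4,5,8,8,19]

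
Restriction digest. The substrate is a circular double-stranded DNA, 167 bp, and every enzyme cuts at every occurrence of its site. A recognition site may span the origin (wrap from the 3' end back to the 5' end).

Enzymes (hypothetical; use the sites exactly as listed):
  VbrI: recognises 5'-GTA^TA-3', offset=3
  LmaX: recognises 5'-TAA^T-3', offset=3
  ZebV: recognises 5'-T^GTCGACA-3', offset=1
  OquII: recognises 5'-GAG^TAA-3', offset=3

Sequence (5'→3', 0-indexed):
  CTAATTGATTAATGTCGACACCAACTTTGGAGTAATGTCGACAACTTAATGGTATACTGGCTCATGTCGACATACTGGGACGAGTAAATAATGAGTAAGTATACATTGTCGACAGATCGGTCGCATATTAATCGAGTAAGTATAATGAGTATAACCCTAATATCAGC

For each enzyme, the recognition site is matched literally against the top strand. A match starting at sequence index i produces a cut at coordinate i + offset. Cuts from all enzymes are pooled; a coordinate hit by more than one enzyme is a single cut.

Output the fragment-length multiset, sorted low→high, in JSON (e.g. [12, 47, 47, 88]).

[1,1,3,3,4,5,5,6,6,6,6,7,8,9,11,11,13,19,19,24]

Per-enzyme occurrences:
  VbrI (GTATA, off=3): starts [51, 98, 139, 148] → cuts [54, 101, 142, 151]
  LmaX (TAAT, off=3): starts [1, 9, 32, 46, 88, 128, 142, 157] → cuts [4, 12, 35, 49, 91, 131, 145, 160]
  ZebV (TGTCGACA, off=1): starts [12, 35, 64, 106] → cuts [13, 36, 65, 107]
  OquII (GAGTAA, off=3): starts [29, 81, 92, 133] → cuts [32, 84, 95, 136]

Pooled cuts: [4, 12, 13, 32, 35, 36, 49, 54, 65, 84, 91, 95, 101, 107, 131, 136, 142, 145, 151, 160]

Fragment lengths:
  4→12: 8 bp
  12→13: 1 bp
  13→32: 19 bp
  32→35: 3 bp
  35→36: 1 bp
  36→49: 13 bp
  49→54: 5 bp
  54→65: 11 bp
  65→84: 19 bp
  84→91: 7 bp
  91→95: 4 bp
  95→101: 6 bp
  101→107: 6 bp
  107→131: 24 bp
  131→136: 5 bp
  136→142: 6 bp
  142→145: 3 bp
  145→151: 6 bp
  151→160: 9 bp
  160→4 (wrap): 167-160+4 = 11 bp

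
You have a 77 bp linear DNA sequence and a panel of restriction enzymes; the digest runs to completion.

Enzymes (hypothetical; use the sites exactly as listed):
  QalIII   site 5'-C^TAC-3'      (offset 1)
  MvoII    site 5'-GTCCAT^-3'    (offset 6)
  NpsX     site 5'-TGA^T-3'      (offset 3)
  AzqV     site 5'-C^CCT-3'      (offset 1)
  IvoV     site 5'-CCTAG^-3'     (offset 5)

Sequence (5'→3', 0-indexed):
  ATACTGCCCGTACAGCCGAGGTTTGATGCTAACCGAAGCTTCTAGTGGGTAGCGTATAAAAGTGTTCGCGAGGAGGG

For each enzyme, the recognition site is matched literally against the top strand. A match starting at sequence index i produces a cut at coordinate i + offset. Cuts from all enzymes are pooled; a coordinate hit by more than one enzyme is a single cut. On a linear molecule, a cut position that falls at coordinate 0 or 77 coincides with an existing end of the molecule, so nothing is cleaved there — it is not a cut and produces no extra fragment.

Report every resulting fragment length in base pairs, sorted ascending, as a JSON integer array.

Scan for sites:
  QalIII (CTAC, off=1): no sites
  MvoII (GTCCAT, off=6): no sites
  NpsX TGAT/3: at [23] ⇒ [26]
  AzqV (CCCT, off=1): no sites
  IvoV (CCTAG, off=5): no sites

All cut coordinates (distinct, sorted): [26]

Fragment lengths:
  [0,26): 26 bp
  [26,77): 51 bp

[26,51]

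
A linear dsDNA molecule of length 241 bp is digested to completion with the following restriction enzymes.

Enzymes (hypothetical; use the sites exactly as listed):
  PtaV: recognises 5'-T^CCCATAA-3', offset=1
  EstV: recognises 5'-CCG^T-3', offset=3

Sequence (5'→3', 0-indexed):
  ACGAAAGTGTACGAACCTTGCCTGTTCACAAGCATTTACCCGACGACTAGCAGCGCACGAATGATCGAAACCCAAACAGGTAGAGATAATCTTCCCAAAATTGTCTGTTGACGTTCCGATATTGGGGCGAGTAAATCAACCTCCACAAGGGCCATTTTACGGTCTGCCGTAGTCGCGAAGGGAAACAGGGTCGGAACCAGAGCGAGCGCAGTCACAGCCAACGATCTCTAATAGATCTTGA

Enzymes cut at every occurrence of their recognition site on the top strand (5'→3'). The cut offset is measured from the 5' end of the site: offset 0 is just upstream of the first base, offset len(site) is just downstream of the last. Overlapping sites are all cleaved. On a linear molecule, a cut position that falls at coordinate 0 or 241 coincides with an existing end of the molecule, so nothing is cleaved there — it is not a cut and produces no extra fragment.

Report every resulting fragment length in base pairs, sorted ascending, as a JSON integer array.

[72,169]

Scan for sites:
  PtaV (TCCCATAA, off=1): no sites
  EstV CCGT/3: at [166] ⇒ [169]

Pooled cuts: [169]

Fragments:
  [0,169): 169 bp
  [169,241): 72 bp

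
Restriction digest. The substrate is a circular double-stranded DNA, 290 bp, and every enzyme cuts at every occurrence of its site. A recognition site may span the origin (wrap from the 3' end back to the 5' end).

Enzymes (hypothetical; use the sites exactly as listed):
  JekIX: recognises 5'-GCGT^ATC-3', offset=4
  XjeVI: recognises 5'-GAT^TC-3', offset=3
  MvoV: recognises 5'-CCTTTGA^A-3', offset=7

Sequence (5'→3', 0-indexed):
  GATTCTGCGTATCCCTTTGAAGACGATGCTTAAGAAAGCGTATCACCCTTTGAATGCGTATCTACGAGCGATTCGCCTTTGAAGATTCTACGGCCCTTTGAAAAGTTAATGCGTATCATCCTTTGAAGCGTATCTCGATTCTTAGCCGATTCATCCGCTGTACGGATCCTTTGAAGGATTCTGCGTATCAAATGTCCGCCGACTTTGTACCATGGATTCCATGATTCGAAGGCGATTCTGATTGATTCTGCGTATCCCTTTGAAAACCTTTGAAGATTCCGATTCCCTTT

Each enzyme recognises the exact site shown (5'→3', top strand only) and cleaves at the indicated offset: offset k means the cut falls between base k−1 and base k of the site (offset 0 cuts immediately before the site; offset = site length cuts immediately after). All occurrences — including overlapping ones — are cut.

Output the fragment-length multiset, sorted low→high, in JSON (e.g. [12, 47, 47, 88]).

[4,4,5,5,6,6,7,7,7,8,8,10,10,10,10,10,10,11,11,12,12,13,13,15,21,24,31]

Per-enzyme occurrences:
  JekIX (GCGTATC, off=4): starts [6, 37, 55, 110, 127, 182, 249] → cuts [10, 41, 59, 114, 131, 186, 253]
  XjeVI (GATTC, off=3): starts [0, 69, 83, 136, 147, 176, 214, 222, 233, 243, 274, 280] → cuts [3, 72, 86, 139, 150, 179, 217, 225, 236, 246, 277, 283]
  MvoV (CCTTTGAA, off=7): starts [13, 46, 75, 94, 119, 167, 256, 266] → cuts [20, 53, 82, 101, 126, 174, 263, 273]

All cut coordinates (distinct, sorted): [3, 10, 20, 41, 53, 59, 72, 82, 86, 101, 114, 126, 131, 139, 150, 174, 179, 186, 217, 225, 236, 246, 253, 263, 273, 277, 283]

Fragment lengths:
  3→10: 7 bp
  10→20: 10 bp
  20→41: 21 bp
  41→53: 12 bp
  53→59: 6 bp
  59→72: 13 bp
  72→82: 10 bp
  82→86: 4 bp
  86→101: 15 bp
  101→114: 13 bp
  114→126: 12 bp
  126→131: 5 bp
  131→139: 8 bp
  139→150: 11 bp
  150→174: 24 bp
  174→179: 5 bp
  179→186: 7 bp
  186→217: 31 bp
  217→225: 8 bp
  225→236: 11 bp
  236→246: 10 bp
  246→253: 7 bp
  253→263: 10 bp
  263→273: 10 bp
  273→277: 4 bp
  277→283: 6 bp
  283→3 (wrap): 290-283+3 = 10 bp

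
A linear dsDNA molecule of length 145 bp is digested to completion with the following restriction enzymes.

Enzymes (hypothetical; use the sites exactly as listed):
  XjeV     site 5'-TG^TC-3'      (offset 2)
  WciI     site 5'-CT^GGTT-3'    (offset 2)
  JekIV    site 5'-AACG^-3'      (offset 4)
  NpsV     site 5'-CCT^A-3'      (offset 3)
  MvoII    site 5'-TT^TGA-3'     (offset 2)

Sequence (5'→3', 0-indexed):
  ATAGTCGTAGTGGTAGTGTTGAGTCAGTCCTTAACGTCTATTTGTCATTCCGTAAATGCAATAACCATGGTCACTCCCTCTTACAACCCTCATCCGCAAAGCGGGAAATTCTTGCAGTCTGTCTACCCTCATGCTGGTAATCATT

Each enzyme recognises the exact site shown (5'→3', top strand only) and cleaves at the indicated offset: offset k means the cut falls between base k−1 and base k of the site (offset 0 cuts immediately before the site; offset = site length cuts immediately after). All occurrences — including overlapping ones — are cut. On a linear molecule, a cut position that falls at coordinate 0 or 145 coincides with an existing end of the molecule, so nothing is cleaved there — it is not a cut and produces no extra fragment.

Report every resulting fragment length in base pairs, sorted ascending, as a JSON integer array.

Per-enzyme occurrences:
  XjeV (TGTC, off=2): starts [42, 119] → cuts [44, 121]
  WciI (CTGGTT, off=2): no sites
  JekIV (AACG, off=4): starts [32] → cuts [36]
  NpsV (CCTA, off=3): no sites
  MvoII (TTTGA, off=2): no sites

All cut coordinates (distinct, sorted): [36, 44, 121]

Fragments:
  [0,36): 36 bp
  [36,44): 8 bp
  [44,121): 77 bp
  [121,145): 24 bp

[8,24,36,77]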